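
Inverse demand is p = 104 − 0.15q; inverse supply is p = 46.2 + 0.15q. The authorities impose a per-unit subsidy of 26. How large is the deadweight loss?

Competitive equilibrium: 104 − 0.15q = 46.2 + 0.15q → q* = 192.6667, p* = 75.1.
The subsidy lowers effective supply by 26: p = 20.2 + 0.15q.
New quantity: 104 − 0.15q = 20.2 + 0.15q → q' = 279.3333.
Overproduction Δq = 279.3333 − 192.6667 = 86.6666; wedge = subsidy = 26.
Welfare loss = ½ × 86.6666 × 26 = 1126.67.

1126.67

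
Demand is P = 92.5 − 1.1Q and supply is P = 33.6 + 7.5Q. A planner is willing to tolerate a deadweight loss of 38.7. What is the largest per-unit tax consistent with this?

Competitive equilibrium: 92.5 − 1.1Q = 33.6 + 7.5Q → Q* = 6.8488, P* = 84.9663.
A tax t gives ΔQ = t/8.6 and wedge t, so DWL = t²/17.2.
t²/17.2 = 38.7 → t² = 665.64 → t = 25.8.

25.8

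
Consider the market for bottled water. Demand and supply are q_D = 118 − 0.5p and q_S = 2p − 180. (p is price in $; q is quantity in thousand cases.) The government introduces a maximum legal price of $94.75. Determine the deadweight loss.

$2989.01 thousand

In inverse form: demand p = 236 − 2q, supply p = 90 + 0.5q.
Competitive equilibrium: 236 − 2q = 90 + 0.5q → q* = 58.4, p* = 119.2.
At the ceiling p = 94.75, quantity supplied = (94.75 − 90)/0.5 = 9.5.
Willingness to pay at q' = 9.5: 236 − 2·9.5 = 217.
Δq = 58.4 − 9.5 = 48.9; wedge = 217 − 94.75 = 122.25.
The triangle = ½ × 48.9 × 122.25 = $2989.01 thousand.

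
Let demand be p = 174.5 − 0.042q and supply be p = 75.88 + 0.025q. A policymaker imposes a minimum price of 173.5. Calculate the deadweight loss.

70252.27

Competitive equilibrium: 174.5 − 0.042q = 75.88 + 0.025q → q* = 1471.9403, p* = 112.67851.
At the floor p = 173.5, quantity demanded = (174.5 − 173.5)/0.042 = 23.80952.
Sellers' marginal cost at q' = 23.80952: 75.88 + 0.025·23.80952 = 76.47524.
Δq = 1471.9403 − 23.80952 = 1448.13078; wedge = 173.5 − 76.47524 = 97.02476.
The triangle = ½ × 1448.13078 × 97.02476 = 70252.27.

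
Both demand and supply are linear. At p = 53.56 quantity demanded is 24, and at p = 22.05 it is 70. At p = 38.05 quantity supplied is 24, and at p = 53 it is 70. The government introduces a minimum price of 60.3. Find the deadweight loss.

Demand slope = (22.05 − 53.56)/(70 − 24) = −0.685, so p = 70 − 0.685q.
Supply slope = (53 − 38.05)/(70 − 24) = 0.325, so p = 30.25 + 0.325q.
Competitive equilibrium: 70 − 0.685q = 30.25 + 0.325q → q* = 39.3564, p* = 43.0408.
At the floor p = 60.3, quantity demanded = (70 − 60.3)/0.685 = 14.1606.
Sellers' marginal cost at q' = 14.1606: 30.25 + 0.325·14.1606 = 34.8522.
Δq = 39.3564 − 14.1606 = 25.1958; wedge = 60.3 − 34.8522 = 25.4478.
Deadweight loss = ½ × 25.1958 × 25.4478 = 320.59.

320.59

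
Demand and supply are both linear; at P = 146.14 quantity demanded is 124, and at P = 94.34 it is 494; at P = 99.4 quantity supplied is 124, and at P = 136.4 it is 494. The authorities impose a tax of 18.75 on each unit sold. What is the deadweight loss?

Demand slope = (94.34 − 146.14)/(494 − 124) = −0.14, so P = 163.5 − 0.14Q.
Supply slope = (136.4 − 99.4)/(494 − 124) = 0.1, so P = 87 + 0.1Q.
Competitive equilibrium: 163.5 − 0.14Q = 87 + 0.1Q → Q* = 318.75, P* = 118.875.
With the tax, the buyer price exceeds the seller price by 18.75: (163.5 − 0.14Q) − (87 + 0.1Q) = 18.75 → Q' = 240.625.
ΔQ = 318.75 − 240.625 = 78.125; the wedge equals the tax, 18.75.
Welfare loss = ½ × 78.125 × 18.75 = 732.42.

732.42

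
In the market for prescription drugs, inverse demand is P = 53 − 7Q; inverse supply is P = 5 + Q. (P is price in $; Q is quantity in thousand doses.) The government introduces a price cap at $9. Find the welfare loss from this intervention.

$16 thousand

Competitive equilibrium: 53 − 7Q = 5 + Q → Q* = 6, P* = 11.
At the ceiling P = 9, quantity supplied = (9 − 5)/1 = 4.
Willingness to pay at Q' = 4: 53 − 7·4 = 25.
ΔQ = 6 − 4 = 2; wedge = 25 − 9 = 16.
Deadweight loss = ½ × 2 × 16 = $16 thousand.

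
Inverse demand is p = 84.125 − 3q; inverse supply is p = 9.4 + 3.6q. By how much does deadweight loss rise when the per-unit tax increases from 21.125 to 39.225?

Competitive equilibrium: 84.125 − 3q = 9.4 + 3.6q → q* = 11.322, p* = 50.1591.
For a per-unit tax t: Δq = t/6.6, so DWL = ½·t·(t/6.6) = t²/13.2.
At t = 21.125: DWL = 33.808. At t = 39.225: DWL = 116.561.
Increase = 116.561 − 33.808 = 82.75.

82.75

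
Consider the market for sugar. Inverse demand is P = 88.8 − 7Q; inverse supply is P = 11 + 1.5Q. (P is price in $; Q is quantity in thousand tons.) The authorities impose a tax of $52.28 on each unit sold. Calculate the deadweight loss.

Competitive equilibrium: 88.8 − 7Q = 11 + 1.5Q → Q* = 9.15294, P* = 24.72941.
With the tax, the buyer price exceeds the seller price by 52.28: (88.8 − 7Q) − (11 + 1.5Q) = 52.28 → Q' = 3.00235.
ΔQ = 9.15294 − 3.00235 = 6.15059; the wedge equals the tax, 52.28.
Deadweight loss = ½ × 6.15059 × 52.28 = $160.78 thousand.

$160.78 thousand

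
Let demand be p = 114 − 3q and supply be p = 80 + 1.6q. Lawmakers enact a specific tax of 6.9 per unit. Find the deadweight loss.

5.175

Competitive equilibrium: 114 − 3q = 80 + 1.6q → q* = 7.3913, p* = 91.8261.
With the tax, the buyer price exceeds the seller price by 6.9: (114 − 3q) − (80 + 1.6q) = 6.9 → q' = 5.8913.
Δq = 7.3913 − 5.8913 = 1.5; the wedge equals the tax, 6.9.
Deadweight loss = ½ × 1.5 × 6.9 = 5.175.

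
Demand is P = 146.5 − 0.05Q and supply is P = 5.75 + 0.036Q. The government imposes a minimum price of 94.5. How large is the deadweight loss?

15306.49

Competitive equilibrium: 146.5 − 0.05Q = 5.75 + 0.036Q → Q* = 1636.6279, P* = 64.6686.
At the floor P = 94.5, quantity demanded = (146.5 − 94.5)/0.05 = 1040.
Sellers' marginal cost at Q' = 1040: 5.75 + 0.036·1040 = 43.19.
ΔQ = 1636.6279 − 1040 = 596.6279; wedge = 94.5 − 43.19 = 51.31.
DWL = ½ × 596.6279 × 51.31 = 15306.49.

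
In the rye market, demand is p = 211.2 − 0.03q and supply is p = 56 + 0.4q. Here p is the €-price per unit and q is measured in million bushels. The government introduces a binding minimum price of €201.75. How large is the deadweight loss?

Competitive equilibrium: 211.2 − 0.03q = 56 + 0.4q → q* = 360.9302, p* = 200.3721.
At the floor p = 201.75, quantity demanded = (211.2 − 201.75)/0.03 = 315.
Sellers' marginal cost at q' = 315: 56 + 0.4·315 = 182.
Δq = 360.9302 − 315 = 45.9302; wedge = 201.75 − 182 = 19.75.
Welfare loss = ½ × 45.9302 × 19.75 = €453.56 million.

€453.56 million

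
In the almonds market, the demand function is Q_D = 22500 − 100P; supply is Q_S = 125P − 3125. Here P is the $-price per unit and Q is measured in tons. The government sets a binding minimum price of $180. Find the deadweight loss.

$393361.11

In inverse form: demand P = 225 − 0.01Q, supply P = 25 + 0.008Q.
Competitive equilibrium: 225 − 0.01Q = 25 + 0.008Q → Q* = 11111.1111, P* = 113.8889.
At the floor P = 180, quantity demanded = (225 − 180)/0.01 = 4500.
Sellers' marginal cost at Q' = 4500: 25 + 0.008·4500 = 61.
ΔQ = 11111.1111 − 4500 = 6611.1111; wedge = 180 − 61 = 119.
DWL = ½ × 6611.1111 × 119 = $393361.11.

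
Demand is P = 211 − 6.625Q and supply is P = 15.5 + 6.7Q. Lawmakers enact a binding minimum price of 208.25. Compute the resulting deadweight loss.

1354.15

Competitive equilibrium: 211 − 6.625Q = 15.5 + 6.7Q → Q* = 14.6717, P* = 113.8002.
At the floor P = 208.25, quantity demanded = (211 − 208.25)/6.625 = 0.4151.
Sellers' marginal cost at Q' = 0.4151: 15.5 + 6.7·0.4151 = 18.2812.
ΔQ = 14.6717 − 0.4151 = 14.2566; wedge = 208.25 − 18.2812 = 189.9688.
The triangle = ½ × 14.2566 × 189.9688 = 1354.15.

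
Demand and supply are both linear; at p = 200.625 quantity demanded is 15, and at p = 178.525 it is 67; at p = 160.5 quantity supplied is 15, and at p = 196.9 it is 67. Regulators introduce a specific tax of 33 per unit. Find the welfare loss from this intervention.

484

Demand slope = (178.525 − 200.625)/(67 − 15) = −0.425, so p = 207 − 0.425q.
Supply slope = (196.9 − 160.5)/(67 − 15) = 0.7, so p = 150 + 0.7q.
Competitive equilibrium: 207 − 0.425q = 150 + 0.7q → q* = 50.6667, p* = 185.4667.
With the tax, the buyer price exceeds the seller price by 33: (207 − 0.425q) − (150 + 0.7q) = 33 → q' = 21.3333.
Δq = 50.6667 − 21.3333 = 29.3334; the wedge equals the tax, 33.
Deadweight loss = ½ × 29.3334 × 33 = 484.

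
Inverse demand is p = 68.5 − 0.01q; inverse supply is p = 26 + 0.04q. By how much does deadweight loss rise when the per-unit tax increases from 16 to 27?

4730

Competitive equilibrium: 68.5 − 0.01q = 26 + 0.04q → q* = 850, p* = 60.
For a per-unit tax t: Δq = t/0.05, so DWL = ½·t·(t/0.05) = t²/0.1.
At t = 16: DWL = 2560. At t = 27: DWL = 7290.
Increase = 7290 − 2560 = 4730.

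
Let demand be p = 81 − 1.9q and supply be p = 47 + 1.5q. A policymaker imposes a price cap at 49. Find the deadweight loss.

127.69

Competitive equilibrium: 81 − 1.9q = 47 + 1.5q → q* = 10, p* = 62.
At the ceiling p = 49, quantity supplied = (49 − 47)/1.5 = 1.3333.
Willingness to pay at q' = 1.3333: 81 − 1.9·1.3333 = 78.4667.
Δq = 10 − 1.3333 = 8.6667; wedge = 78.4667 − 49 = 29.4667.
DWL = ½ × 8.6667 × 29.4667 = 127.69.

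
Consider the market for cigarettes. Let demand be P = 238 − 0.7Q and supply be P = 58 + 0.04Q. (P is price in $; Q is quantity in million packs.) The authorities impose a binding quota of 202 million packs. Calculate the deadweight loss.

$629.37 million

Competitive equilibrium: 238 − 0.7Q = 58 + 0.04Q → Q* = 243.2432, P* = 67.7297.
At Q = 202: demand price = 238 − 0.7·202 = 96.6; supply price = 58 + 0.04·202 = 66.08.
ΔQ = 243.2432 − 202 = 41.2432; wedge = 96.6 − 66.08 = 30.52.
Deadweight loss = ½ × 41.2432 × 30.52 = $629.37 million.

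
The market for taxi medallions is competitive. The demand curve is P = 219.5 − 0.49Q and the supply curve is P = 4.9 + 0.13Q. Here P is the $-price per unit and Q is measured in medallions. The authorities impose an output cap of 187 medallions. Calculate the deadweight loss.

$7849.84

Competitive equilibrium: 219.5 − 0.49Q = 4.9 + 0.13Q → Q* = 346.12903, P* = 49.89677.
At Q = 187: demand price = 219.5 − 0.49·187 = 127.87; supply price = 4.9 + 0.13·187 = 29.21.
ΔQ = 346.12903 − 187 = 159.12903; wedge = 127.87 − 29.21 = 98.66.
Welfare loss = ½ × 159.12903 × 98.66 = $7849.84.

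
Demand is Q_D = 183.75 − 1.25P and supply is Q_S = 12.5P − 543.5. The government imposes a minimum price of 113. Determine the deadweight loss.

In inverse form: demand P = 147 − 0.8Q, supply P = 43.48 + 0.08Q.
Competitive equilibrium: 147 − 0.8Q = 43.48 + 0.08Q → Q* = 117.6364, P* = 52.8909.
At the floor P = 113, quantity demanded = (147 − 113)/0.8 = 42.5.
Sellers' marginal cost at Q' = 42.5: 43.48 + 0.08·42.5 = 46.88.
ΔQ = 117.6364 − 42.5 = 75.1364; wedge = 113 − 46.88 = 66.12.
Deadweight loss = ½ × 75.1364 × 66.12 = 2484.01.

2484.01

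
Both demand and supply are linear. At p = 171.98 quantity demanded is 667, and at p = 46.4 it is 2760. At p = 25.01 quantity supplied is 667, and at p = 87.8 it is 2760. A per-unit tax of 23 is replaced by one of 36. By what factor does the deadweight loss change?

2.450

Demand slope = (46.4 − 171.98)/(2760 − 667) = −0.06, so p = 212 − 0.06q.
Supply slope = (87.8 − 25.01)/(2760 − 667) = 0.03, so p = 5 + 0.03q.
Competitive equilibrium: 212 − 0.06q = 5 + 0.03q → q* = 2300, p* = 74.
For a per-unit tax t: Δq = t/0.09, so DWL = ½·t·(t/0.09) = t²/0.18.
At t = 23: DWL = 2938.889. At t = 36: DWL = 7200.
Ratio = (36/23)² = 2.450.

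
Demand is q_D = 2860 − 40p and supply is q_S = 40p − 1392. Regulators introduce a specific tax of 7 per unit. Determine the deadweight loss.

490

In inverse form: demand p = 71.5 − 0.025q, supply p = 34.8 + 0.025q.
Competitive equilibrium: 71.5 − 0.025q = 34.8 + 0.025q → q* = 734, p* = 53.15.
With the tax, the buyer price exceeds the seller price by 7: (71.5 − 0.025q) − (34.8 + 0.025q) = 7 → q' = 594.
Δq = 734 − 594 = 140; the wedge equals the tax, 7.
Deadweight loss = ½ × 140 × 7 = 490.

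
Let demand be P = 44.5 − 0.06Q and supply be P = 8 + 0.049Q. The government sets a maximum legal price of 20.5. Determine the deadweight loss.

Competitive equilibrium: 44.5 − 0.06Q = 8 + 0.049Q → Q* = 334.8624, P* = 24.4083.
At the ceiling P = 20.5, quantity supplied = (20.5 − 8)/0.049 = 255.102.
Willingness to pay at Q' = 255.102: 44.5 − 0.06·255.102 = 29.1939.
ΔQ = 334.8624 − 255.102 = 79.7604; wedge = 29.1939 − 20.5 = 8.6939.
DWL = ½ × 79.7604 × 8.6939 = 346.71.

346.71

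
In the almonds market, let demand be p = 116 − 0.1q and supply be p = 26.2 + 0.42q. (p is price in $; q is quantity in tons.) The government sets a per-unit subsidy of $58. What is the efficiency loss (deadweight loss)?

Competitive equilibrium: 116 − 0.1q = 26.2 + 0.42q → q* = 172.6923, p* = 98.7308.
The subsidy lowers effective supply by 58: p = 0.42q − 31.8.
New quantity: 116 − 0.1q = 0.42q − 31.8 → q' = 284.2308.
Overproduction Δq = 284.2308 − 172.6923 = 111.5385; wedge = subsidy = 58.
The triangle = ½ × 111.5385 × 58 = $3234.62.

$3234.62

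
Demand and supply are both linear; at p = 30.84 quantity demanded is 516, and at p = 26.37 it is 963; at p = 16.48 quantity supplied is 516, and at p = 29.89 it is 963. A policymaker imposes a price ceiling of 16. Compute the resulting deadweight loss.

Demand slope = (26.37 − 30.84)/(963 − 516) = −0.01, so p = 36 − 0.01q.
Supply slope = (29.89 − 16.48)/(963 − 516) = 0.03, so p = 1 + 0.03q.
Competitive equilibrium: 36 − 0.01q = 1 + 0.03q → q* = 875, p* = 27.25.
At the ceiling p = 16, quantity supplied = (16 − 1)/0.03 = 500.
Willingness to pay at q' = 500: 36 − 0.01·500 = 31.
Δq = 875 − 500 = 375; wedge = 31 − 16 = 15.
DWL = ½ × 375 × 15 = 2812.50.

2812.50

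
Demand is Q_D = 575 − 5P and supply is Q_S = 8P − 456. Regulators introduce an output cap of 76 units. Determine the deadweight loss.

In inverse form: demand P = 115 − 0.2Q, supply P = 57 + 0.125Q.
Competitive equilibrium: 115 − 0.2Q = 57 + 0.125Q → Q* = 178.4615, P* = 79.3077.
At Q = 76: demand price = 115 − 0.2·76 = 99.8; supply price = 57 + 0.125·76 = 66.5.
ΔQ = 178.4615 − 76 = 102.4615; wedge = 99.8 − 66.5 = 33.3.
Deadweight loss = ½ × 102.4615 × 33.3 = 1705.98.

1705.98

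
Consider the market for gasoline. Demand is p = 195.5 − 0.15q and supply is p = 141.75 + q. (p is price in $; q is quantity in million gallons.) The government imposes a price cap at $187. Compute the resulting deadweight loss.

Competitive equilibrium: 195.5 − 0.15q = 141.75 + q → q* = 46.7391, p* = 188.4891.
At the ceiling p = 187, quantity supplied = (187 − 141.75)/1 = 45.25.
Willingness to pay at q' = 45.25: 195.5 − 0.15·45.25 = 188.7125.
Δq = 46.7391 − 45.25 = 1.4891; wedge = 188.7125 − 187 = 1.7125.
DWL = ½ × 1.4891 × 1.7125 = $1.28 million.

$1.28 million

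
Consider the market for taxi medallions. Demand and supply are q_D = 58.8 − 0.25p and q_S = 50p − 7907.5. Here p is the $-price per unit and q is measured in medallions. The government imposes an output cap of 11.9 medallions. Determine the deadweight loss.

In inverse form: demand p = 235.2 − 4q, supply p = 158.15 + 0.02q.
Competitive equilibrium: 235.2 − 4q = 158.15 + 0.02q → q* = 19.1667, p* = 158.5333.
At q = 11.9: demand price = 235.2 − 4·11.9 = 187.6; supply price = 158.15 + 0.02·11.9 = 158.388.
Δq = 19.1667 − 11.9 = 7.2667; wedge = 187.6 − 158.388 = 29.212.
Deadweight loss = ½ × 7.2667 × 29.212 = $106.14.

$106.14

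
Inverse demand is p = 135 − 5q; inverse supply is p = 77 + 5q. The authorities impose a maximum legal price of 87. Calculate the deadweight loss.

72.20

Competitive equilibrium: 135 − 5q = 77 + 5q → q* = 5.8, p* = 106.
At the ceiling p = 87, quantity supplied = (87 − 77)/5 = 2.
Willingness to pay at q' = 2: 135 − 5·2 = 125.
Δq = 5.8 − 2 = 3.8; wedge = 125 − 87 = 38.
Welfare loss = ½ × 3.8 × 38 = 72.20.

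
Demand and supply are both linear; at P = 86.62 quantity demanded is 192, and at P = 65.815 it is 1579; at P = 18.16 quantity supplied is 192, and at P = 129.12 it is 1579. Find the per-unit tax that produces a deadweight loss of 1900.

19

Demand slope = (65.815 − 86.62)/(1579 − 192) = −0.015, so P = 89.5 − 0.015Q.
Supply slope = (129.12 − 18.16)/(1579 − 192) = 0.08, so P = 2.8 + 0.08Q.
Competitive equilibrium: 89.5 − 0.015Q = 2.8 + 0.08Q → Q* = 912.6316, P* = 75.8105.
A tax t gives ΔQ = t/0.095 and wedge t, so DWL = t²/0.19.
t²/0.19 = 1900 → t² = 361 → t = 19.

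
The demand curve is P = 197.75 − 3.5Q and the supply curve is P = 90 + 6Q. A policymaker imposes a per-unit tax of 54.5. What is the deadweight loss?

Competitive equilibrium: 197.75 − 3.5Q = 90 + 6Q → Q* = 11.3421, P* = 158.0526.
With the tax, the buyer price exceeds the seller price by 54.5: (197.75 − 3.5Q) − (90 + 6Q) = 54.5 → Q' = 5.6053.
ΔQ = 11.3421 − 5.6053 = 5.7368; the wedge equals the tax, 54.5.
DWL = ½ × 5.7368 × 54.5 = 156.33.

156.33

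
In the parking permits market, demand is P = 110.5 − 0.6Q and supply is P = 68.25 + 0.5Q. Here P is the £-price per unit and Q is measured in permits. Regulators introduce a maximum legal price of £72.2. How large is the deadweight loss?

£511.94

Competitive equilibrium: 110.5 − 0.6Q = 68.25 + 0.5Q → Q* = 38.4091, P* = 87.4545.
At the ceiling P = 72.2, quantity supplied = (72.2 − 68.25)/0.5 = 7.9.
Willingness to pay at Q' = 7.9: 110.5 − 0.6·7.9 = 105.76.
ΔQ = 38.4091 − 7.9 = 30.5091; wedge = 105.76 − 72.2 = 33.56.
The triangle = ½ × 30.5091 × 33.56 = £511.94.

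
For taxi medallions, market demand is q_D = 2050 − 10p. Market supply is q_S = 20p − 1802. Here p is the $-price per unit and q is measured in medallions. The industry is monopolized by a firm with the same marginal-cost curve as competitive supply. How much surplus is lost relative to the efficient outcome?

In inverse form: demand p = 205 − 0.1q, supply p = 90.1 + 0.05q.
Competitive equilibrium: 205 − 0.1q = 90.1 + 0.05q → q* = 766, p* = 128.4.
Marginal revenue: MR = 205 − 0.2q. Set MR = MC: 205 − 0.2q = 90.1 + 0.05q → q_m = 459.6.
Price p_m = 205 − 0.1·459.6 = 159.04; MC(q_m) = 90.1 + 0.05·459.6 = 113.08.
Competitive q* = 766, so Δq = 306.4; wedge = 159.04 − 113.08 = 45.96.
The triangle = ½ × 306.4 × 45.96 = $7041.072.

$7041.072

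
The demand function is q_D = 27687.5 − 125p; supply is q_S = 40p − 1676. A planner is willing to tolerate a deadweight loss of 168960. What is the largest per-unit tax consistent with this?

In inverse form: demand p = 221.5 − 0.008q, supply p = 41.9 + 0.025q.
Competitive equilibrium: 221.5 − 0.008q = 41.9 + 0.025q → q* = 5442.4242, p* = 177.9606.
A tax t gives Δq = t/0.033 and wedge t, so DWL = t²/0.066.
t²/0.066 = 168960 → t² = 11151.36 → t = 105.6.

105.6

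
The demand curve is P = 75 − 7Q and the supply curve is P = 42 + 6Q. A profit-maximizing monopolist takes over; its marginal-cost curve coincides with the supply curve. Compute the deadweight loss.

Competitive equilibrium: 75 − 7Q = 42 + 6Q → Q* = 2.5385, P* = 57.2308.
Marginal revenue: MR = 75 − 14Q. Set MR = MC: 75 − 14Q = 42 + 6Q → Q_m = 1.65.
Price P_m = 75 − 7·1.65 = 63.45; MC(Q_m) = 42 + 6·1.65 = 51.9.
Competitive Q* = 2.5385, so ΔQ = 0.8885; wedge = 63.45 − 51.9 = 11.55.
Deadweight loss = ½ × 0.8885 × 11.55 = 5.13.

5.13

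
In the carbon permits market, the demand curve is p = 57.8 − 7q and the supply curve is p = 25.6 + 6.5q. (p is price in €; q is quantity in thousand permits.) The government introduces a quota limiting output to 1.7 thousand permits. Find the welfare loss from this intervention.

Competitive equilibrium: 57.8 − 7q = 25.6 + 6.5q → q* = 2.3852, p* = 41.1037.
At q = 1.7: demand price = 57.8 − 7·1.7 = 45.9; supply price = 25.6 + 6.5·1.7 = 36.65.
Δq = 2.3852 − 1.7 = 0.6852; wedge = 45.9 − 36.65 = 9.25.
DWL = ½ × 0.6852 × 9.25 = €3.17 thousand.

€3.17 thousand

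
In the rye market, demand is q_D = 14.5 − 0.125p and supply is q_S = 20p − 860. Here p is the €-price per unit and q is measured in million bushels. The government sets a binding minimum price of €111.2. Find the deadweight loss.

€288.64 million

In inverse form: demand p = 116 − 8q, supply p = 43 + 0.05q.
Competitive equilibrium: 116 − 8q = 43 + 0.05q → q* = 9.0683, p* = 43.4534.
At the floor p = 111.2, quantity demanded = (116 − 111.2)/8 = 0.6.
Sellers' marginal cost at q' = 0.6: 43 + 0.05·0.6 = 43.03.
Δq = 9.0683 − 0.6 = 8.4683; wedge = 111.2 − 43.03 = 68.17.
The triangle = ½ × 8.4683 × 68.17 = €288.64 million.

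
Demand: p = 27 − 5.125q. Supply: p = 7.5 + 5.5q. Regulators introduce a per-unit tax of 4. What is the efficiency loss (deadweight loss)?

0.75

Competitive equilibrium: 27 − 5.125q = 7.5 + 5.5q → q* = 1.8353, p* = 17.5941.
With the tax, the buyer price exceeds the seller price by 4: (27 − 5.125q) − (7.5 + 5.5q) = 4 → q' = 1.4588.
Δq = 1.8353 − 1.4588 = 0.3765; the wedge equals the tax, 4.
The triangle = ½ × 0.3765 × 4 = 0.75.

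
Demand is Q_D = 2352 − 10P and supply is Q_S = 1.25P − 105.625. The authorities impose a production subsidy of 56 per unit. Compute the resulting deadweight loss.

1742.22

In inverse form: demand P = 235.2 − 0.1Q, supply P = 84.5 + 0.8Q.
Competitive equilibrium: 235.2 − 0.1Q = 84.5 + 0.8Q → Q* = 167.4444, P* = 218.4556.
The subsidy lowers effective supply by 56: P = 28.5 + 0.8Q.
New quantity: 235.2 − 0.1Q = 28.5 + 0.8Q → Q' = 229.6667.
Overproduction ΔQ = 229.6667 − 167.4444 = 62.2223; wedge = subsidy = 56.
The triangle = ½ × 62.2223 × 56 = 1742.22.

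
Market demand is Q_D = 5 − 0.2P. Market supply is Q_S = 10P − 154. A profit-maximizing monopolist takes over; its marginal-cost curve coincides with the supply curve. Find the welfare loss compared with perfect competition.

In inverse form: demand P = 25 − 5Q, supply P = 15.4 + 0.1Q.
Competitive equilibrium: 25 − 5Q = 15.4 + 0.1Q → Q* = 1.8824, P* = 15.5882.
Marginal revenue: MR = 25 − 10Q. Set MR = MC: 25 − 10Q = 15.4 + 0.1Q → Q_m = 0.9505.
Price P_m = 25 − 5·0.9505 = 20.2475; MC(Q_m) = 15.4 + 0.1·0.9505 = 15.4951.
Competitive Q* = 1.8824, so ΔQ = 0.9319; wedge = 20.2475 − 15.4951 = 4.7524.
Welfare loss = ½ × 0.9319 × 4.7524 = 2.21.

2.21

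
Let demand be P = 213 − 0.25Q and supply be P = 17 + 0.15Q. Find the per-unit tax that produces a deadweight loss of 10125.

Competitive equilibrium: 213 − 0.25Q = 17 + 0.15Q → Q* = 490, P* = 90.5.
A tax t gives ΔQ = t/0.4 and wedge t, so DWL = t²/0.8.
t²/0.8 = 10125 → t² = 8100 → t = 90.

90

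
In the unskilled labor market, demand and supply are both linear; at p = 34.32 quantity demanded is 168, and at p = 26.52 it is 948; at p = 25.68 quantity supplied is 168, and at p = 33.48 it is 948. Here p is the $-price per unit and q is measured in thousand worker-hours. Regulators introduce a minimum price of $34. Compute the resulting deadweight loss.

$1600 thousand

Demand slope = (26.52 − 34.32)/(948 − 168) = −0.01, so p = 36 − 0.01q.
Supply slope = (33.48 − 25.68)/(948 − 168) = 0.01, so p = 24 + 0.01q.
Competitive equilibrium: 36 − 0.01q = 24 + 0.01q → q* = 600, p* = 30.
At the floor p = 34, quantity demanded = (36 − 34)/0.01 = 200.
Sellers' marginal cost at q' = 200: 24 + 0.01·200 = 26.
Δq = 600 − 200 = 400; wedge = 34 − 26 = 8.
Welfare loss = ½ × 400 × 8 = $1600 thousand.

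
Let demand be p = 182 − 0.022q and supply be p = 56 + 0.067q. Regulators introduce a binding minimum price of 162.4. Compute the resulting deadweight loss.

Competitive equilibrium: 182 − 0.022q = 56 + 0.067q → q* = 1415.7303, p* = 150.8539.
At the floor p = 162.4, quantity demanded = (182 − 162.4)/0.022 = 890.9091.
Sellers' marginal cost at q' = 890.9091: 56 + 0.067·890.9091 = 115.6909.
Δq = 1415.7303 − 890.9091 = 524.8212; wedge = 162.4 − 115.6909 = 46.7091.
DWL = ½ × 524.8212 × 46.7091 = 12256.96.

12256.96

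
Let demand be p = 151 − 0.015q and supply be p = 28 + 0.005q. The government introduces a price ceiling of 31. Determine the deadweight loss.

Competitive equilibrium: 151 − 0.015q = 28 + 0.005q → q* = 6150, p* = 58.75.
At the ceiling p = 31, quantity supplied = (31 − 28)/0.005 = 600.
Willingness to pay at q' = 600: 151 − 0.015·600 = 142.
Δq = 6150 − 600 = 5550; wedge = 142 − 31 = 111.
Welfare loss = ½ × 5550 × 111 = 308025.

308025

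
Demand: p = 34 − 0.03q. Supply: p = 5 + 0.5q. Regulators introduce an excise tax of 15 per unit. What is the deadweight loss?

212.26

Competitive equilibrium: 34 − 0.03q = 5 + 0.5q → q* = 54.717, p* = 32.3585.
With the tax, the buyer price exceeds the seller price by 15: (34 − 0.03q) − (5 + 0.5q) = 15 → q' = 26.4151.
Δq = 54.717 − 26.4151 = 28.3019; the wedge equals the tax, 15.
Deadweight loss = ½ × 28.3019 × 15 = 212.26.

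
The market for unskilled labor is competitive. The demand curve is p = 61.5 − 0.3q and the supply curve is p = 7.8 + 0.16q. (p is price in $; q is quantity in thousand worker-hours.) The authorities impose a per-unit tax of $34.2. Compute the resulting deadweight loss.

$1271.35 thousand

Competitive equilibrium: 61.5 − 0.3q = 7.8 + 0.16q → q* = 116.7391, p* = 26.4783.
With the tax, the buyer price exceeds the seller price by 34.2: (61.5 − 0.3q) − (7.8 + 0.16q) = 34.2 → q' = 42.3913.
Δq = 116.7391 − 42.3913 = 74.3478; the wedge equals the tax, 34.2.
Welfare loss = ½ × 74.3478 × 34.2 = $1271.35 thousand.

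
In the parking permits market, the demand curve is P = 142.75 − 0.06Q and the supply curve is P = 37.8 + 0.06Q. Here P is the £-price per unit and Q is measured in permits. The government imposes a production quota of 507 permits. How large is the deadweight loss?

Competitive equilibrium: 142.75 − 0.06Q = 37.8 + 0.06Q → Q* = 874.5833, P* = 90.275.
At Q = 507: demand price = 142.75 − 0.06·507 = 112.33; supply price = 37.8 + 0.06·507 = 68.22.
ΔQ = 874.5833 − 507 = 367.5833; wedge = 112.33 − 68.22 = 44.11.
The triangle = ½ × 367.5833 × 44.11 = £8107.05.

£8107.05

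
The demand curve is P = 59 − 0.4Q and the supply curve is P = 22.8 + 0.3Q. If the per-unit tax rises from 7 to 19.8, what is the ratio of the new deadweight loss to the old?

8.001

Competitive equilibrium: 59 − 0.4Q = 22.8 + 0.3Q → Q* = 51.7143, P* = 38.3143.
For a per-unit tax t: ΔQ = t/0.7, so DWL = ½·t·(t/0.7) = t²/1.4.
At t = 7: DWL = 35. At t = 19.8: DWL = 280.029.
Ratio = (19.8/7)² = 8.001.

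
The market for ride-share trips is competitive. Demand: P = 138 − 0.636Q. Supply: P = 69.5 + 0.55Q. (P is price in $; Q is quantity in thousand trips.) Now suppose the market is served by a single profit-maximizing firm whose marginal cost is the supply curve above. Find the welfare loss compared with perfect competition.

Competitive equilibrium: 138 − 0.636Q = 69.5 + 0.55Q → Q* = 57.7572, P* = 101.2664.
Marginal revenue: MR = 138 − 1.272Q. Set MR = MC: 138 − 1.272Q = 69.5 + 0.55Q → Q_m = 37.596.
Price P_m = 138 − 0.636·37.596 = 114.0889; MC(Q_m) = 69.5 + 0.55·37.596 = 90.1778.
Competitive Q* = 57.7572, so ΔQ = 20.1612; wedge = 114.0889 − 90.1778 = 23.9111.
The triangle = ½ × 20.1612 × 23.9111 = $241.04 thousand.

$241.04 thousand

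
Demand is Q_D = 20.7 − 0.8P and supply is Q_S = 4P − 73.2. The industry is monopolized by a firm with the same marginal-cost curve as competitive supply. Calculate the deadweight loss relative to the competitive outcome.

3.95

In inverse form: demand P = 25.875 − 1.25Q, supply P = 18.3 + 0.25Q.
Competitive equilibrium: 25.875 − 1.25Q = 18.3 + 0.25Q → Q* = 5.05, P* = 19.5625.
Marginal revenue: MR = 25.875 − 2.5Q. Set MR = MC: 25.875 − 2.5Q = 18.3 + 0.25Q → Q_m = 2.7545.
Price P_m = 25.875 − 1.25·2.7545 = 22.4319; MC(Q_m) = 18.3 + 0.25·2.7545 = 18.9886.
Competitive Q* = 5.05, so ΔQ = 2.2955; wedge = 22.4319 − 18.9886 = 3.4433.
The triangle = ½ × 2.2955 × 3.4433 = 3.95.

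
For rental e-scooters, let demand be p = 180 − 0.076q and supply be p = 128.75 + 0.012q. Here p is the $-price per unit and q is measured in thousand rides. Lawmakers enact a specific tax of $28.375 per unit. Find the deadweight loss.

Competitive equilibrium: 180 − 0.076q = 128.75 + 0.012q → q* = 582.3864, p* = 135.7386.
With the tax, the buyer price exceeds the seller price by 28.375: (180 − 0.076q) − (128.75 + 0.012q) = 28.375 → q' = 259.9432.
Δq = 582.3864 − 259.9432 = 322.4432; the wedge equals the tax, 28.375.
DWL = ½ × 322.4432 × 28.375 = $4574.66 thousand.

$4574.66 thousand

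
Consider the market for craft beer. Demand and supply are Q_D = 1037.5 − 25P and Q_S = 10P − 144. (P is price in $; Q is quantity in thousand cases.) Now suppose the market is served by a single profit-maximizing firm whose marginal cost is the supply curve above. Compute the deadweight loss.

$129.53 thousand

In inverse form: demand P = 41.5 − 0.04Q, supply P = 14.4 + 0.1Q.
Competitive equilibrium: 41.5 − 0.04Q = 14.4 + 0.1Q → Q* = 193.57143, P* = 33.75714.
Marginal revenue: MR = 41.5 − 0.08Q. Set MR = MC: 41.5 − 0.08Q = 14.4 + 0.1Q → Q_m = 150.55556.
Price P_m = 41.5 − 0.04·150.55556 = 35.47778; MC(Q_m) = 14.4 + 0.1·150.55556 = 29.45556.
Competitive Q* = 193.57143, so ΔQ = 43.01587; wedge = 35.47778 − 29.45556 = 6.02222.
DWL = ½ × 43.01587 × 6.02222 = $129.53 thousand.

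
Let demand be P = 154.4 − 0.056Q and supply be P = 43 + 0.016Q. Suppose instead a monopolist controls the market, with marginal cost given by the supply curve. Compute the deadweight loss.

16495.44

Competitive equilibrium: 154.4 − 0.056Q = 43 + 0.016Q → Q* = 1547.2222, P* = 67.7556.
Marginal revenue: MR = 154.4 − 0.112Q. Set MR = MC: 154.4 − 0.112Q = 43 + 0.016Q → Q_m = 870.3125.
Price P_m = 154.4 − 0.056·870.3125 = 105.6625; MC(Q_m) = 43 + 0.016·870.3125 = 56.925.
Competitive Q* = 1547.2222, so ΔQ = 676.9097; wedge = 105.6625 − 56.925 = 48.7375.
DWL = ½ × 676.9097 × 48.7375 = 16495.44.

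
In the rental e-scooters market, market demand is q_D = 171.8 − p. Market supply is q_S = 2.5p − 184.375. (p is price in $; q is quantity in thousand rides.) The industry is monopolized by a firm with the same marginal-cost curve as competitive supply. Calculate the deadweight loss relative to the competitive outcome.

In inverse form: demand p = 171.8 − q, supply p = 73.75 + 0.4q.
Competitive equilibrium: 171.8 − q = 73.75 + 0.4q → q* = 70.0357, p* = 101.7643.
Marginal revenue: MR = 171.8 − 2q. Set MR = MC: 171.8 − 2q = 73.75 + 0.4q → q_m = 40.8542.
Price p_m = 171.8 − 1·40.8542 = 130.9458; MC(q_m) = 73.75 + 0.4·40.8542 = 90.0917.
Competitive q* = 70.0357, so Δq = 29.1815; wedge = 130.9458 − 90.0917 = 40.8541.
DWL = ½ × 29.1815 × 40.8541 = $596.09 thousand.

$596.09 thousand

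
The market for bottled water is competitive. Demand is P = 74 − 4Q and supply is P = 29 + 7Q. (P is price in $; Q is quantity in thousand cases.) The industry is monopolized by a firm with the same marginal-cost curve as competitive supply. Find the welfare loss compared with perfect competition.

$6.55 thousand

Competitive equilibrium: 74 − 4Q = 29 + 7Q → Q* = 4.0909, P* = 57.6364.
Marginal revenue: MR = 74 − 8Q. Set MR = MC: 74 − 8Q = 29 + 7Q → Q_m = 3.
Price P_m = 74 − 4·3 = 62; MC(Q_m) = 29 + 7·3 = 50.
Competitive Q* = 4.0909, so ΔQ = 1.0909; wedge = 62 − 50 = 12.
DWL = ½ × 1.0909 × 12 = $6.55 thousand.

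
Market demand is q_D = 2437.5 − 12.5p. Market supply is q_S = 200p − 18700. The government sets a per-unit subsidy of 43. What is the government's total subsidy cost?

In inverse form: demand p = 195 − 0.08q, supply p = 93.5 + 0.005q.
Competitive equilibrium: 195 − 0.08q = 93.5 + 0.005q → q* = 1194.1176, p* = 99.4706.
The subsidy lowers effective supply by 43: p = 50.5 + 0.005q.
New quantity: 195 − 0.08q = 50.5 + 0.005q → q' = 1700.
Total subsidy cost = 43 × 1700 = 73100.

73100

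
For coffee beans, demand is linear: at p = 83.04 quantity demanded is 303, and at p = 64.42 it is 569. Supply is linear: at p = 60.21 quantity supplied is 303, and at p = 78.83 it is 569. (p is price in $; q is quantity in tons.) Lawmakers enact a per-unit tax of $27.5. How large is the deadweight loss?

$2700.89

Demand slope = (64.42 − 83.04)/(569 − 303) = −0.07, so p = 104.25 − 0.07q.
Supply slope = (78.83 − 60.21)/(569 − 303) = 0.07, so p = 39 + 0.07q.
Competitive equilibrium: 104.25 − 0.07q = 39 + 0.07q → q* = 466.0714, p* = 71.625.
With the tax, the buyer price exceeds the seller price by 27.5: (104.25 − 0.07q) − (39 + 0.07q) = 27.5 → q' = 269.6429.
Δq = 466.0714 − 269.6429 = 196.4285; the wedge equals the tax, 27.5.
DWL = ½ × 196.4285 × 27.5 = $2700.89.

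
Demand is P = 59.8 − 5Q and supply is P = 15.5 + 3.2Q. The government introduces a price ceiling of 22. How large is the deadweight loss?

46.60

Competitive equilibrium: 59.8 − 5Q = 15.5 + 3.2Q → Q* = 5.40244, P* = 32.7878.
At the ceiling P = 22, quantity supplied = (22 − 15.5)/3.2 = 2.03125.
Willingness to pay at Q' = 2.03125: 59.8 − 5·2.03125 = 49.64375.
ΔQ = 5.40244 − 2.03125 = 3.37119; wedge = 49.64375 − 22 = 27.64375.
The triangle = ½ × 3.37119 × 27.64375 = 46.60.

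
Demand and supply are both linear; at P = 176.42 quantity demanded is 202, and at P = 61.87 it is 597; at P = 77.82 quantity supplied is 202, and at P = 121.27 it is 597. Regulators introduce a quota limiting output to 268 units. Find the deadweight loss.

6516.05

Demand slope = (61.87 − 176.42)/(597 − 202) = −0.29, so P = 235 − 0.29Q.
Supply slope = (121.27 − 77.82)/(597 − 202) = 0.11, so P = 55.6 + 0.11Q.
Competitive equilibrium: 235 − 0.29Q = 55.6 + 0.11Q → Q* = 448.5, P* = 104.935.
At Q = 268: demand price = 235 − 0.29·268 = 157.28; supply price = 55.6 + 0.11·268 = 85.08.
ΔQ = 448.5 − 268 = 180.5; wedge = 157.28 − 85.08 = 72.2.
Welfare loss = ½ × 180.5 × 72.2 = 6516.05.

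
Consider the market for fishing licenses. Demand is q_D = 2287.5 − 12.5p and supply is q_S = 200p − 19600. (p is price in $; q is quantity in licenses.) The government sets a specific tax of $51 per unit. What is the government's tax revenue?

$20400

In inverse form: demand p = 183 − 0.08q, supply p = 98 + 0.005q.
Competitive equilibrium: 183 − 0.08q = 98 + 0.005q → q* = 1000, p* = 103.
With the tax, the buyer price exceeds the seller price by 51: (183 − 0.08q) − (98 + 0.005q) = 51 → q' = 400.
Tax revenue = 51 × 400 = $20400.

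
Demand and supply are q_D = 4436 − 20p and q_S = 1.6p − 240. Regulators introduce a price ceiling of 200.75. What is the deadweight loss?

213.82

In inverse form: demand p = 221.8 − 0.05q, supply p = 150 + 0.625q.
Competitive equilibrium: 221.8 − 0.05q = 150 + 0.625q → q* = 106.3704, p* = 216.4815.
At the ceiling p = 200.75, quantity supplied = (200.75 − 150)/0.625 = 81.2.
Willingness to pay at q' = 81.2: 221.8 − 0.05·81.2 = 217.74.
Δq = 106.3704 − 81.2 = 25.1704; wedge = 217.74 − 200.75 = 16.99.
The triangle = ½ × 25.1704 × 16.99 = 213.82.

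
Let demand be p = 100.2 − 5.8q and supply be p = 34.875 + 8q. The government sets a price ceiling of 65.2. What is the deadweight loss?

Competitive equilibrium: 100.2 − 5.8q = 34.875 + 8q → q* = 4.7337, p* = 72.7446.
At the ceiling p = 65.2, quantity supplied = (65.2 − 34.875)/8 = 3.7906.
Willingness to pay at q' = 3.7906: 100.2 − 5.8·3.7906 = 78.2145.
Δq = 4.7337 − 3.7906 = 0.9431; wedge = 78.2145 − 65.2 = 13.0145.
Welfare loss = ½ × 0.9431 × 13.0145 = 6.14.

6.14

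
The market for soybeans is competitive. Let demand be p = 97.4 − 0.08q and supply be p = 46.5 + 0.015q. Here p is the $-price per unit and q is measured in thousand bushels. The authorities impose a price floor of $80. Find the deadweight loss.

$4812.14 thousand

Competitive equilibrium: 97.4 − 0.08q = 46.5 + 0.015q → q* = 535.7895, p* = 54.5368.
At the floor p = 80, quantity demanded = (97.4 − 80)/0.08 = 217.5.
Sellers' marginal cost at q' = 217.5: 46.5 + 0.015·217.5 = 49.7625.
Δq = 535.7895 − 217.5 = 318.2895; wedge = 80 − 49.7625 = 30.2375.
DWL = ½ × 318.2895 × 30.2375 = $4812.14 thousand.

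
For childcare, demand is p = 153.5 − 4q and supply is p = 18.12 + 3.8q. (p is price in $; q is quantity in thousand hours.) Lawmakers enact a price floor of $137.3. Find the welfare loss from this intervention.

$690.54 thousand

Competitive equilibrium: 153.5 − 4q = 18.12 + 3.8q → q* = 17.3564, p* = 84.0744.
At the floor p = 137.3, quantity demanded = (153.5 − 137.3)/4 = 4.05.
Sellers' marginal cost at q' = 4.05: 18.12 + 3.8·4.05 = 33.51.
Δq = 17.3564 − 4.05 = 13.3064; wedge = 137.3 − 33.51 = 103.79.
DWL = ½ × 13.3064 × 103.79 = $690.54 thousand.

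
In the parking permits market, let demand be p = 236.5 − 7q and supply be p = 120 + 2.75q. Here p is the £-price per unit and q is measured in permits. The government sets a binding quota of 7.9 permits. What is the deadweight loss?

Competitive equilibrium: 236.5 − 7q = 120 + 2.75q → q* = 11.9487, p* = 152.859.
At q = 7.9: demand price = 236.5 − 7·7.9 = 181.2; supply price = 120 + 2.75·7.9 = 141.725.
Δq = 11.9487 − 7.9 = 4.0487; wedge = 181.2 − 141.725 = 39.475.
Welfare loss = ½ × 4.0487 × 39.475 = £79.91.

£79.91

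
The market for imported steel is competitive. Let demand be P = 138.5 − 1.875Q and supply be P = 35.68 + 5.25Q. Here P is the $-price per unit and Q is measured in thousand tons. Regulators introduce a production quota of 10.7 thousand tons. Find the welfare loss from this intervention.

Competitive equilibrium: 138.5 − 1.875Q = 35.68 + 5.25Q → Q* = 14.4309, P* = 111.4421.
At Q = 10.7: demand price = 138.5 − 1.875·10.7 = 118.4375; supply price = 35.68 + 5.25·10.7 = 91.855.
ΔQ = 14.4309 − 10.7 = 3.7309; wedge = 118.4375 − 91.855 = 26.5825.
The triangle = ½ × 3.7309 × 26.5825 = $49.59 thousand.

$49.59 thousand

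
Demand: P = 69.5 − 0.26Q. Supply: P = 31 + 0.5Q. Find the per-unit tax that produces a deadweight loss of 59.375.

Competitive equilibrium: 69.5 − 0.26Q = 31 + 0.5Q → Q* = 50.6579, P* = 56.3289.
A tax t gives ΔQ = t/0.76 and wedge t, so DWL = t²/1.52.
t²/1.52 = 59.375 → t² = 90.25 → t = 9.5.

9.5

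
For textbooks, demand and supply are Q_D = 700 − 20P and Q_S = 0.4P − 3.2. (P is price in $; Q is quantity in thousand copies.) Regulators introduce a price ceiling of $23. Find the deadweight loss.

$26.84 thousand

In inverse form: demand P = 35 − 0.05Q, supply P = 8 + 2.5Q.
Competitive equilibrium: 35 − 0.05Q = 8 + 2.5Q → Q* = 10.5882, P* = 34.4706.
At the ceiling P = 23, quantity supplied = (23 − 8)/2.5 = 6.
Willingness to pay at Q' = 6: 35 − 0.05·6 = 34.7.
ΔQ = 10.5882 − 6 = 4.5882; wedge = 34.7 − 23 = 11.7.
Deadweight loss = ½ × 4.5882 × 11.7 = $26.84 thousand.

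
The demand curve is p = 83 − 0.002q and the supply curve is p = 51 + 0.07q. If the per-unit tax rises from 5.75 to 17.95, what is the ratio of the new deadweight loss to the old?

Competitive equilibrium: 83 − 0.002q = 51 + 0.07q → q* = 444.4444, p* = 82.1111.
For a per-unit tax t: Δq = t/0.072, so DWL = ½·t·(t/0.072) = t²/0.144.
At t = 5.75: DWL = 229.601. At t = 17.95: DWL = 2237.517.
Ratio = (17.95/5.75)² = 9.745.

9.745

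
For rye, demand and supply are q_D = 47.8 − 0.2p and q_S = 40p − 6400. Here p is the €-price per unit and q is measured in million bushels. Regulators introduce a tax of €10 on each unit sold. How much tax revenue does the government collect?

€137.31 million

In inverse form: demand p = 239 − 5q, supply p = 160 + 0.025q.
Competitive equilibrium: 239 − 5q = 160 + 0.025q → q* = 15.7214, p* = 160.393.
With the tax, the buyer price exceeds the seller price by 10: (239 − 5q) − (160 + 0.025q) = 10 → q' = 13.7313.
Tax revenue = 10 × 13.7313 = €137.31 million.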